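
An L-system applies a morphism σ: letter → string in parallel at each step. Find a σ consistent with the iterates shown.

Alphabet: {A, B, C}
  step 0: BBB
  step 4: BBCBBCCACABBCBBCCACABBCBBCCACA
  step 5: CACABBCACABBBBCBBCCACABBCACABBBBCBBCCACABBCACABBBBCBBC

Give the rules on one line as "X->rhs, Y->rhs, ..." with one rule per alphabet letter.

  step 4 ⇒ step 5: BBCBBCCACABBCBBCCACABBCBBCCACA ⇒ CA·CA·BB·CA·CA·BB·BB·C·BB·C·CA·CA·BB·CA·CA·BB·BB·C·BB·C·CA·CA·BB·CA·CA·BB·BB·C·BB·C
    A ↦ C
    B ↦ CA
    C ↦ BB

A->C, B->CA, C->BB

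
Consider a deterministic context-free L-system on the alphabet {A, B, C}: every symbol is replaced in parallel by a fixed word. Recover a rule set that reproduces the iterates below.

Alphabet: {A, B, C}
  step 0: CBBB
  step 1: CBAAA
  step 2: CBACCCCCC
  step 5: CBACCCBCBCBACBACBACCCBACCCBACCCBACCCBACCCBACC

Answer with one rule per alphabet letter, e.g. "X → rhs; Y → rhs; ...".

  step 1 ⇒ step 2: CBAAA ⇒ CB·A·CC·CC·CC
    A ↦ CC
    B ↦ A
    C ↦ CB

A->CC, B->A, C->CB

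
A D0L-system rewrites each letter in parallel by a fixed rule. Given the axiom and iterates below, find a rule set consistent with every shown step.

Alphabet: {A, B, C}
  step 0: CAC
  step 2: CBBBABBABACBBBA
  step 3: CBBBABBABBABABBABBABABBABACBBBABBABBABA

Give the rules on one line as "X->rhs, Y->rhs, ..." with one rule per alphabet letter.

A->BA, B->BBA, C->CB

  step 2 ⇒ step 3: CBBBABBABACBBBA ⇒ CB·BBA·BBA·BBA·BA·BBA·BBA·BA·BBA·BA·CB·BBA·BBA·BBA·BA
    A ↦ BA
    B ↦ BBA
    C ↦ CB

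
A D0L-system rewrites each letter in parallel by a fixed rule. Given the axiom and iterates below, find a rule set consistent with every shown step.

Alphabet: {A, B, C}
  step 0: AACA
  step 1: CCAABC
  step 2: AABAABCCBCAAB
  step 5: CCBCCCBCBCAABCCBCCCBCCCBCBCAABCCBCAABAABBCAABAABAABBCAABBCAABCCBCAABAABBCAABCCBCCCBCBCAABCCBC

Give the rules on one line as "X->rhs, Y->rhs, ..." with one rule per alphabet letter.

  step 1 ⇒ step 2: CCAABC ⇒ AAB·AAB·C·C·BC·AAB
    A ↦ C
    B ↦ BC
    C ↦ AAB

A->C, B->BC, C->AAB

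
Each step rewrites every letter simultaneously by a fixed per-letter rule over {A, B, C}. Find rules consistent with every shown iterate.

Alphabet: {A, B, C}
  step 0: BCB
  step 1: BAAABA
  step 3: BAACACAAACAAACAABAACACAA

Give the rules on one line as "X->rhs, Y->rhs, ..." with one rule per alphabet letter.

A->AC, B->BA, C->AA

  step 0 ⇒ step 1: BCB ⇒ BA·AA·BA
    B ↦ BA
    C ↦ AA
    A ↦ AC  (constrained at step 1)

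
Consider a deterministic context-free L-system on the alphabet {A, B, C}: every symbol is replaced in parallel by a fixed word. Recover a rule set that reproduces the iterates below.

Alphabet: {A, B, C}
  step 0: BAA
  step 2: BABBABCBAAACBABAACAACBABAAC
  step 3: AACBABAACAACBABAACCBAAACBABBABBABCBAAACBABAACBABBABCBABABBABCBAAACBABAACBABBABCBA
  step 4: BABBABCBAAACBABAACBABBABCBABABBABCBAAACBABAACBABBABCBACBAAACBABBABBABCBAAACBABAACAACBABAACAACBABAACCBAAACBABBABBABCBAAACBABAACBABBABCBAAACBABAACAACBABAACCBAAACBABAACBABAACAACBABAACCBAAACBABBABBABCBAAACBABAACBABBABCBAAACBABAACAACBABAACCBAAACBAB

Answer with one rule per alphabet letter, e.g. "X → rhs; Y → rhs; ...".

A->BAB, B->AAC, C->CBA

  step 3 ⇒ step 4: AACBABAACAACBABAACCBAAACBABBABBABCBAAACBABAACBABBABCBABABBABCBAAACBABAACBABBABCBA ⇒ BAB·BAB·CBA·AAC·BAB·AAC·BAB·BAB·CBA·BAB·BAB·CBA·AAC·BAB·AAC·BAB·BAB·CBA·CBA·AAC·BAB·BAB·BAB·CBA·AAC·BAB·AAC·AAC·BAB·AAC·AAC·BAB·AAC·CBA·AAC·BAB·BAB·BAB·CBA·AAC·BAB·AAC·BAB·BAB·CBA·AAC·BAB·AAC·AAC·BAB·AAC·CBA·AAC·BAB·AAC·BAB·AAC·AAC·BAB·AAC·CBA·AAC·BAB·BAB·BAB·CBA·AAC·BAB·AAC·BAB·BAB·CBA·AAC·BAB·AAC·AAC·BAB·AAC·CBA·AAC·BAB
    A ↦ BAB
    B ↦ AAC
    C ↦ CBA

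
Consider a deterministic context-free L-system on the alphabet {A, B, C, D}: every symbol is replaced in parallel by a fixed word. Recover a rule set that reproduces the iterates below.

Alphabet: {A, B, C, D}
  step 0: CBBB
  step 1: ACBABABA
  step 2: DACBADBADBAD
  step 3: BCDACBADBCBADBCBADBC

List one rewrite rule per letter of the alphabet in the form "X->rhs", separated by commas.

  step 2 ⇒ step 3: DACBADBADBAD ⇒ BC·D·AC·BA·D·BC·BA·D·BC·BA·D·BC
    A ↦ D
    B ↦ BA
    C ↦ AC
    D ↦ BC

A->D, B->BA, C->AC, D->BC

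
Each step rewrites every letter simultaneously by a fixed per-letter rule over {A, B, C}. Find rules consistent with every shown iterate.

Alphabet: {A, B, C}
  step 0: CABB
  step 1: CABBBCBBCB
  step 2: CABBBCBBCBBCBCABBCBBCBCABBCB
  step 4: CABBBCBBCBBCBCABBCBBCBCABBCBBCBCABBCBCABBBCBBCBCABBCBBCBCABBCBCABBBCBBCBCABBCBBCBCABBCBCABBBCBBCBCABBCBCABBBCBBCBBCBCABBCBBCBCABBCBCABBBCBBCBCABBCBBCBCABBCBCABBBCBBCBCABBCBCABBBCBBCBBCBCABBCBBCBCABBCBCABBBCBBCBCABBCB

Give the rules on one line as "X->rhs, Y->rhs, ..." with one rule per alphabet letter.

A->B, B->BCB, C->CAB

  step 1 ⇒ step 2: CABBBCBBCB ⇒ CAB·B·BCB·BCB·BCB·CAB·BCB·BCB·CAB·BCB
    A ↦ B
    B ↦ BCB
    C ↦ CAB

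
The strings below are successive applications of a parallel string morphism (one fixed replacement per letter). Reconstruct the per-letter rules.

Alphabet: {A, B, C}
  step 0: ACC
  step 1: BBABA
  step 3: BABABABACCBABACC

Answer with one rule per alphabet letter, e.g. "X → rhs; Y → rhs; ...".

A->B, B->CC, C->BA

  step 0 ⇒ step 1: ACC ⇒ B·BA·BA
    A ↦ B
    C ↦ BA
    B ↦ CC  (constrained at step 1)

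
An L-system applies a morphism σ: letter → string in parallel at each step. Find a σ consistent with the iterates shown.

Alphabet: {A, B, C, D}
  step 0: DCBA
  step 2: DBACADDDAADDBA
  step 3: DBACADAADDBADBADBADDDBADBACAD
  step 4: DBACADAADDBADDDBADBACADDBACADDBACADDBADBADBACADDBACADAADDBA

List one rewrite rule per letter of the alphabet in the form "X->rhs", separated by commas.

  step 3 ⇒ step 4: DBACADAADDBADBADBADDDBADBACAD ⇒ DBA·CA·D·AA·D·DBA·D·D·DBA·DBA·CA·D·DBA·CA·D·DBA·CA·D·DBA·DBA·DBA·CA·D·DBA·CA·D·AA·D·DBA
    A ↦ D
    B ↦ CA
    C ↦ AA
    D ↦ DBA

A->D, B->CA, C->AA, D->DBA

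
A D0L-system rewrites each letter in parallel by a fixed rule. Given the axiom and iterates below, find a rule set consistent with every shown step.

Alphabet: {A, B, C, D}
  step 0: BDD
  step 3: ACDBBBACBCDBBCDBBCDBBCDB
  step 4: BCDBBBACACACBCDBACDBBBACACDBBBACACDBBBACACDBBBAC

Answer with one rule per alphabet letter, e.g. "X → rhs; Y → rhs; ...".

A->BC, B->AC, C->DB, D->BB

  step 3 ⇒ step 4: ACDBBBACBCDBBCDBBCDBBCDB ⇒ BC·DB·BB·AC·AC·AC·BC·DB·AC·DB·BB·AC·AC·DB·BB·AC·AC·DB·BB·AC·AC·DB·BB·AC
    A ↦ BC
    B ↦ AC
    C ↦ DB
    D ↦ BB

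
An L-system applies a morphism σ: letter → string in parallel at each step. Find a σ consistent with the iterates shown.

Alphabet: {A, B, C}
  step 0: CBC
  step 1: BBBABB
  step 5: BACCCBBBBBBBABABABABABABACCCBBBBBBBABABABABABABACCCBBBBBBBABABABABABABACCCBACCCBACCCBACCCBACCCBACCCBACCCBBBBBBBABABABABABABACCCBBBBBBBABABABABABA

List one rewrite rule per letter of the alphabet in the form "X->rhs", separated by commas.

A->CCC, B->BA, C->BB

  step 0 ⇒ step 1: CBC ⇒ BB·BA·BB
    B ↦ BA
    C ↦ BB
    A ↦ CCC  (constrained at step 1)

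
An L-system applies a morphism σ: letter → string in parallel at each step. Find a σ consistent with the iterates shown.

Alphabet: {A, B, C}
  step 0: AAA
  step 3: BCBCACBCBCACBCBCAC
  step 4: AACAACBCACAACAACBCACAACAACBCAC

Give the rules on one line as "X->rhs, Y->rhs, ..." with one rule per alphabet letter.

  step 3 ⇒ step 4: BCBCACBCBCACBCBCAC ⇒ A·AC·A·AC·BC·AC·A·AC·A·AC·BC·AC·A·AC·A·AC·BC·AC
    A ↦ BC
    B ↦ A
    C ↦ AC

A->BC, B->A, C->AC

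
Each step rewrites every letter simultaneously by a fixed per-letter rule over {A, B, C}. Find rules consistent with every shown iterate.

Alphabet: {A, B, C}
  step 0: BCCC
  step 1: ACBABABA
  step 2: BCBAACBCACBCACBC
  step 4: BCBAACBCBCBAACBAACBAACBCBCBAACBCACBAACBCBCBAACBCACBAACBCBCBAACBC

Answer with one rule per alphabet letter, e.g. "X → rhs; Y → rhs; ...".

  step 1 ⇒ step 2: ACBABABA ⇒ BC·BA·AC·BC·AC·BC·AC·BC
    A ↦ BC
    B ↦ AC
    C ↦ BA

A->BC, B->AC, C->BA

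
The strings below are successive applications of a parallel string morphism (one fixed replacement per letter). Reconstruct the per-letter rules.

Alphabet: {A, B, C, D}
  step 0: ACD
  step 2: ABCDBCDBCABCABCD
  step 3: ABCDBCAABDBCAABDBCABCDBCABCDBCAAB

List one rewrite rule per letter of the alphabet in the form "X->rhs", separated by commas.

A->ABC, B->D, C->BC, D->AAB

  step 2 ⇒ step 3: ABCDBCDBCABCABCD ⇒ ABC·D·BC·AAB·D·BC·AAB·D·BC·ABC·D·BC·ABC·D·BC·AAB
    A ↦ ABC
    B ↦ D
    C ↦ BC
    D ↦ AAB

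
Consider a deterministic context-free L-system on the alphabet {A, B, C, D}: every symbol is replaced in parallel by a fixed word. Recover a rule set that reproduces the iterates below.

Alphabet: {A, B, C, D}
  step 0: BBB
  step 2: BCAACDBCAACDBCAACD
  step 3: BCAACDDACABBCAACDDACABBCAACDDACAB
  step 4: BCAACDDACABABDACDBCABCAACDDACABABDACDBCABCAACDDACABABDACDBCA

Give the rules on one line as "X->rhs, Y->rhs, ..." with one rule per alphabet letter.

  step 3 ⇒ step 4: BCAACDDACABBCAACDDACABBCAACDDACAB ⇒ BCA·AC·D·D·AC·AB·AB·D·AC·D·BCA·BCA·AC·D·D·AC·AB·AB·D·AC·D·BCA·BCA·AC·D·D·AC·AB·AB·D·AC·D·BCA
    A ↦ D
    B ↦ BCA
    C ↦ AC
    D ↦ AB

A->D, B->BCA, C->AC, D->AB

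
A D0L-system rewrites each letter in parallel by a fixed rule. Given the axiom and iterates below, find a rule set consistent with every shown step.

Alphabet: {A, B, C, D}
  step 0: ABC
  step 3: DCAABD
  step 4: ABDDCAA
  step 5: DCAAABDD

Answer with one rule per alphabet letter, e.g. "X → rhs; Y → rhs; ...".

A->D, B->CA, C->B, D->A

  step 4 ⇒ step 5: ABDDCAA ⇒ D·CA·A·A·B·D·D
    A ↦ D
    B ↦ CA
    C ↦ B
    D ↦ A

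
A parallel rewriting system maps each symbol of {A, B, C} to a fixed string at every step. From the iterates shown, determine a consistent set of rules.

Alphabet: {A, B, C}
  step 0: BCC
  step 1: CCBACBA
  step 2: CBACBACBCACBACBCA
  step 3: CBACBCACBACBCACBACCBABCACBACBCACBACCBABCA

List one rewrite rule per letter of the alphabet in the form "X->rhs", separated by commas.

  step 2 ⇒ step 3: CBACBACBCACBACBCA ⇒ CBA·C·BCA·CBA·C·BCA·CBA·C·CBA·BCA·CBA·C·BCA·CBA·C·CBA·BCA
    A ↦ BCA
    B ↦ C
    C ↦ CBA

A->BCA, B->C, C->CBA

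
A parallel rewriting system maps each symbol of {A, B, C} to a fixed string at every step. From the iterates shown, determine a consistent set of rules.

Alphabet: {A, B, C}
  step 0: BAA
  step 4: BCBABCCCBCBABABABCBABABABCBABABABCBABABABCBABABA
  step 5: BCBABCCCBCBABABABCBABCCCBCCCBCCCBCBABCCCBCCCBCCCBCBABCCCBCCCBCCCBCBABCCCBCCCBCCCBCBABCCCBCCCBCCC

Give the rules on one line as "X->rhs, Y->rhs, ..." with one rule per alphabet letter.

  step 4 ⇒ step 5: BCBABCCCBCBABABABCBABABABCBABABABCBABABABCBABABA ⇒ BC·BA·BC·CC·BC·BA·BA·BA·BC·BA·BC·CC·BC·CC·BC·CC·BC·BA·BC·CC·BC·CC·BC·CC·BC·BA·BC·CC·BC·CC·BC·CC·BC·BA·BC·CC·BC·CC·BC·CC·BC·BA·BC·CC·BC·CC·BC·CC
    A ↦ CC
    B ↦ BC
    C ↦ BA

A->CC, B->BC, C->BA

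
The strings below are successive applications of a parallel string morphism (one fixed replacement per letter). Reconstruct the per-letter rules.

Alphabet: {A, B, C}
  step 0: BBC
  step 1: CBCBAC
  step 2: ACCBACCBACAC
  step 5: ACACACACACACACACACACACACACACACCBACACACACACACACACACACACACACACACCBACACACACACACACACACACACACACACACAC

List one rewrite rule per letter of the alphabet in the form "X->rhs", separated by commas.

  step 1 ⇒ step 2: CBCBAC ⇒ AC·CB·AC·CB·AC·AC
    A ↦ AC
    B ↦ CB
    C ↦ AC

A->AC, B->CB, C->AC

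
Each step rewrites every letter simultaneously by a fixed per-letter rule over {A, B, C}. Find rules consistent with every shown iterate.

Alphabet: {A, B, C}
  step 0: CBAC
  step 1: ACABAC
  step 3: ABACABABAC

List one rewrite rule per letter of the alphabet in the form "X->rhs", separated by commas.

  step 0 ⇒ step 1: CBAC ⇒ AC·A·B·AC
    A ↦ B
    B ↦ A
    C ↦ AC

A->B, B->A, C->AC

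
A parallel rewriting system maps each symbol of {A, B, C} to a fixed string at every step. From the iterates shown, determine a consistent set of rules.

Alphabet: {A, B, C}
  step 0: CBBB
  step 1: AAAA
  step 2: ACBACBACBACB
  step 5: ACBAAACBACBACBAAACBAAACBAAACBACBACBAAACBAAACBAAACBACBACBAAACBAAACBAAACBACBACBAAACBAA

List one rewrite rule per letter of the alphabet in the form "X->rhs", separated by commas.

  step 1 ⇒ step 2: AAAA ⇒ ACB·ACB·ACB·ACB
    A ↦ ACB
  step 0 ⇒ step 1: CBBB ⇒ A·A·A·A
    B ↦ A
  step 0 ⇒ step 1: CBBB ⇒ A·A·A·A
    C ↦ A

A->ACB, B->A, C->A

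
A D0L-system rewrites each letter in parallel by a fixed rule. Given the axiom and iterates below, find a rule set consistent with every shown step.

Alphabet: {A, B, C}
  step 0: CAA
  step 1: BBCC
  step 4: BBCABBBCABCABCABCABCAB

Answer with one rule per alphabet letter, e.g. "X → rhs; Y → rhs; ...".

  step 0 ⇒ step 1: CAA ⇒ BB·C·C
    A ↦ C
    C ↦ BB
    B ↦ AB  (constrained at step 1)

A->C, B->AB, C->BB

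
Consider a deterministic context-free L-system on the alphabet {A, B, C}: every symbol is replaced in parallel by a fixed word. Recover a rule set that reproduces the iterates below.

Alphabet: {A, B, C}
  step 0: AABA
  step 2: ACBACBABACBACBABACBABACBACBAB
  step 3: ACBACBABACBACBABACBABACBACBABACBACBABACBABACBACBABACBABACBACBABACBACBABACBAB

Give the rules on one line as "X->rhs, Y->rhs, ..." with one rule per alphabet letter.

  step 2 ⇒ step 3: ACBACBABACBACBABACBABACBACBAB ⇒ ACB·ACB·AB·ACB·ACB·AB·ACB·AB·ACB·ACB·AB·ACB·ACB·AB·ACB·AB·ACB·ACB·AB·ACB·AB·ACB·ACB·AB·ACB·ACB·AB·ACB·AB
    A ↦ ACB
    B ↦ AB
    C ↦ ACB

A->ACB, B->AB, C->ACB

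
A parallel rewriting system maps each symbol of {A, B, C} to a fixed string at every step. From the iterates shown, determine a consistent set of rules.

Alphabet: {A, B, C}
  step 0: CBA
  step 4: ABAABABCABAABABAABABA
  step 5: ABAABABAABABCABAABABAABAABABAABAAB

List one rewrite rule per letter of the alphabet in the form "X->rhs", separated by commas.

A->AB, B->A, C->BC

  step 4 ⇒ step 5: ABAABABCABAABABAABABA ⇒ AB·A·AB·AB·A·AB·A·BC·AB·A·AB·AB·A·AB·A·AB·AB·A·AB·A·AB
    A ↦ AB
    B ↦ A
    C ↦ BC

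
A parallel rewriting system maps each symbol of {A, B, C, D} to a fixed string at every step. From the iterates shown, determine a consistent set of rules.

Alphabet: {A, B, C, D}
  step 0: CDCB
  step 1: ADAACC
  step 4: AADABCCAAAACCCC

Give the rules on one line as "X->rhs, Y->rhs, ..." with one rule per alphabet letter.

A->B, B->CC, C->A, D->DA

  step 0 ⇒ step 1: CDCB ⇒ A·DA·A·CC
    B ↦ CC
    C ↦ A
    D ↦ DA
    A ↦ B  (constrained at step 1)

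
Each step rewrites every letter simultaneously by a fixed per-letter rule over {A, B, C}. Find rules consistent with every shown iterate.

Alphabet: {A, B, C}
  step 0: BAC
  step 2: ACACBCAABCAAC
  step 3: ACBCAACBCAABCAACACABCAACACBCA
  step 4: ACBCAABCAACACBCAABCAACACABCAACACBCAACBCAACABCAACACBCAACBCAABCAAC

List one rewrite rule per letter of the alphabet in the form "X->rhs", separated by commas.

  step 3 ⇒ step 4: ACBCAACBCAABCAACACABCAACACBCA ⇒ AC·BCA·A·BCA·AC·AC·BCA·A·BCA·AC·AC·A·BCA·AC·AC·BCA·AC·BCA·AC·A·BCA·AC·AC·BCA·AC·BCA·A·BCA·AC
    A ↦ AC
    B ↦ A
    C ↦ BCA

A->AC, B->A, C->BCA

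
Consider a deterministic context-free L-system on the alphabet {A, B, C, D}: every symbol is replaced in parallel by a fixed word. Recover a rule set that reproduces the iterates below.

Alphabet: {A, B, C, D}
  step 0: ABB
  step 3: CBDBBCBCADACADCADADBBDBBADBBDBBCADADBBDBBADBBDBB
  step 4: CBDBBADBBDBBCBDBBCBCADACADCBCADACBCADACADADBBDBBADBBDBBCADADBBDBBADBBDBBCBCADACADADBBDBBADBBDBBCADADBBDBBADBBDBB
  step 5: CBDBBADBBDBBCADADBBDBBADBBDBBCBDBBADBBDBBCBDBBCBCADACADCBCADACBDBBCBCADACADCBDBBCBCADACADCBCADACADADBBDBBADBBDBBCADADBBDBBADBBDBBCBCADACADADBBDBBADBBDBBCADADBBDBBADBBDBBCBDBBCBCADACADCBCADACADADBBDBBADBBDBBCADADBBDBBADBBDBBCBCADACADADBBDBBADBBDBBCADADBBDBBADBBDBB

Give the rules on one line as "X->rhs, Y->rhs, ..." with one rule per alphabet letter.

A->CAD, B->DBB, C->CB, D->A

  step 4 ⇒ step 5: CBDBBADBBDBBCBDBBCBCADACADCBCADACBCADACADADBBDBBADBBDBBCADADBBDBBADBBDBBCBCADACADADBBDBBADBBDBBCADADBBDBBADBBDBB ⇒ CB·DBB·A·DBB·DBB·CAD·A·DBB·DBB·A·DBB·DBB·CB·DBB·A·DBB·DBB·CB·DBB·CB·CAD·A·CAD·CB·CAD·A·CB·DBB·CB·CAD·A·CAD·CB·DBB·CB·CAD·A·CAD·CB·CAD·A·CAD·A·DBB·DBB·A·DBB·DBB·CAD·A·DBB·DBB·A·DBB·DBB·CB·CAD·A·CAD·A·DBB·DBB·A·DBB·DBB·CAD·A·DBB·DBB·A·DBB·DBB·CB·DBB·CB·CAD·A·CAD·CB·CAD·A·CAD·A·DBB·DBB·A·DBB·DBB·CAD·A·DBB·DBB·A·DBB·DBB·CB·CAD·A·CAD·A·DBB·DBB·A·DBB·DBB·CAD·A·DBB·DBB·A·DBB·DBB
    A ↦ CAD
    B ↦ DBB
    C ↦ CB
    D ↦ A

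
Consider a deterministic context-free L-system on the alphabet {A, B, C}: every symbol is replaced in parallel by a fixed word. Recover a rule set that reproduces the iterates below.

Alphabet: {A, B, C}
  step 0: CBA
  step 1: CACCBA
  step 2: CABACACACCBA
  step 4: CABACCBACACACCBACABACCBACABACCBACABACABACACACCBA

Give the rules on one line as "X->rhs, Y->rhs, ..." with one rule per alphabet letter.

A->BA, B->CC, C->CA

  step 1 ⇒ step 2: CACCBA ⇒ CA·BA·CA·CA·CC·BA
    A ↦ BA
    B ↦ CC
    C ↦ CA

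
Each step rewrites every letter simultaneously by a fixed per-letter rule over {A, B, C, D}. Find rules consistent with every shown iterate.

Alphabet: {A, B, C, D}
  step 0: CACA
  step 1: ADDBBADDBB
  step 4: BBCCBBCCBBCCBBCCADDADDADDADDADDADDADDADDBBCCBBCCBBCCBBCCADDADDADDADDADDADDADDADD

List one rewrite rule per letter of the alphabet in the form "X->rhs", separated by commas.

A->BB, B->ADD, C->ADD, D->C

  step 0 ⇒ step 1: CACA ⇒ ADD·BB·ADD·BB
    A ↦ BB
    C ↦ ADD
    B ↦ ADD  (constrained at step 1)
    D ↦ C  (constrained at step 1)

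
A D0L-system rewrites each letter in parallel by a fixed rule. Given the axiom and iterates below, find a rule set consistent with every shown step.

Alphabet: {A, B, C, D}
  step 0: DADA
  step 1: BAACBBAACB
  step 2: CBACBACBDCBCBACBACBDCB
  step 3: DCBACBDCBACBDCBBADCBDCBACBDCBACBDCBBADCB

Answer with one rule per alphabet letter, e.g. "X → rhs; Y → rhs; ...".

A->ACB, B->CB, C->D, D->BA

  step 2 ⇒ step 3: CBACBACBDCBCBACBACBDCB ⇒ D·CB·ACB·D·CB·ACB·D·CB·BA·D·CB·D·CB·ACB·D·CB·ACB·D·CB·BA·D·CB
    A ↦ ACB
    B ↦ CB
    C ↦ D
    D ↦ BA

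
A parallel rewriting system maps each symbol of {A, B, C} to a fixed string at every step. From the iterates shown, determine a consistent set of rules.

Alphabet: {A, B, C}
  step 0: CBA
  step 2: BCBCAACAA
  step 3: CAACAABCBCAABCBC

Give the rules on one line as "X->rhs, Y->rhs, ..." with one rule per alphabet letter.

A->BC, B->C, C->AA

  step 2 ⇒ step 3: BCBCAACAA ⇒ C·AA·C·AA·BC·BC·AA·BC·BC
    A ↦ BC
    B ↦ C
    C ↦ AA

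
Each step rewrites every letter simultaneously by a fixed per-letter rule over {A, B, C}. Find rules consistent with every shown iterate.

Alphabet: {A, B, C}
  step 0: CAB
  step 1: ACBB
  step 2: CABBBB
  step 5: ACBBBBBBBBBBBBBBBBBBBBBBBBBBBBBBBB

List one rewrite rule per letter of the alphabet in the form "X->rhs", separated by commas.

  step 1 ⇒ step 2: ACBB ⇒ C·A·BB·BB
    A ↦ C
    B ↦ BB
    C ↦ A

A->C, B->BB, C->A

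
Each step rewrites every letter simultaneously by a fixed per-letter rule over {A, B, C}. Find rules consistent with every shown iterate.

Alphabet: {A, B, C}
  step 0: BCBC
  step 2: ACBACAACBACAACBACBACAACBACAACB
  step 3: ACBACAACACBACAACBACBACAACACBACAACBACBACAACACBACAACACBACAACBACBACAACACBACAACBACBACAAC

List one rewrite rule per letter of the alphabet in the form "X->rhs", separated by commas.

A->ACB, B->AC, C->ACA

  step 2 ⇒ step 3: ACBACAACBACAACBACBACAACBACAACB ⇒ ACB·ACA·AC·ACB·ACA·ACB·ACB·ACA·AC·ACB·ACA·ACB·ACB·ACA·AC·ACB·ACA·AC·ACB·ACA·ACB·ACB·ACA·AC·ACB·ACA·ACB·ACB·ACA·AC
    A ↦ ACB
    B ↦ AC
    C ↦ ACA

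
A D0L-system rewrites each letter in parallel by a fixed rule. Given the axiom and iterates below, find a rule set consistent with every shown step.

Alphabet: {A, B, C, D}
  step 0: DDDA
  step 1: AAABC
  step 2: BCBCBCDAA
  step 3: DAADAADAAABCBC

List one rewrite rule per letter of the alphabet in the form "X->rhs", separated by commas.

A->BC, B->D, C->AA, D->A

  step 2 ⇒ step 3: BCBCBCDAA ⇒ D·AA·D·AA·D·AA·A·BC·BC
    A ↦ BC
    B ↦ D
    C ↦ AA
    D ↦ A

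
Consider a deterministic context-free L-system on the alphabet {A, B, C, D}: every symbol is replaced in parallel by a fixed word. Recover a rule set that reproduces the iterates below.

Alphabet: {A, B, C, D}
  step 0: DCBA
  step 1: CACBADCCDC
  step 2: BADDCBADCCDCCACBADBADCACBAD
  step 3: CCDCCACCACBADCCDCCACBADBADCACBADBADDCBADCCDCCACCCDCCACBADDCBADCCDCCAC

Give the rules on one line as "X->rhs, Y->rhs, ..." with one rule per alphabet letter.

A->DC, B->CC, C->BAD, D->CAC

  step 2 ⇒ step 3: BADDCBADCCDCCACBADBADCACBAD ⇒ CC·DC·CAC·CAC·BAD·CC·DC·CAC·BAD·BAD·CAC·BAD·BAD·DC·BAD·CC·DC·CAC·CC·DC·CAC·BAD·DC·BAD·CC·DC·CAC
    A ↦ DC
    B ↦ CC
    C ↦ BAD
    D ↦ CAC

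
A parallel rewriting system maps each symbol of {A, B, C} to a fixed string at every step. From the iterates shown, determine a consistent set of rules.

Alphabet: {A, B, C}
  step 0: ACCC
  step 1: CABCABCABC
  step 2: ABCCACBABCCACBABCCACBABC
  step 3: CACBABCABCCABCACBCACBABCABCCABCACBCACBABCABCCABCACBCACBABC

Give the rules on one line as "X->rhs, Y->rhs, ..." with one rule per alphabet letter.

  step 2 ⇒ step 3: ABCCACBABCCACBABCCACBABC ⇒ C·ACB·ABC·ABC·C·ABC·ACB·C·ACB·ABC·ABC·C·ABC·ACB·C·ACB·ABC·ABC·C·ABC·ACB·C·ACB·ABC
    A ↦ C
    B ↦ ACB
    C ↦ ABC

A->C, B->ACB, C->ABC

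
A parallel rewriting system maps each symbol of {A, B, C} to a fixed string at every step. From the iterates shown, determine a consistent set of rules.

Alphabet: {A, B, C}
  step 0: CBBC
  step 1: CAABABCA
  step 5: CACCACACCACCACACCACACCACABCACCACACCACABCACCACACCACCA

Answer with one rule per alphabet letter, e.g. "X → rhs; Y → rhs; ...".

  step 0 ⇒ step 1: CBBC ⇒ CA·AB·AB·CA
    B ↦ AB
    C ↦ CA
    A ↦ C  (constrained at step 1)

A->C, B->AB, C->CA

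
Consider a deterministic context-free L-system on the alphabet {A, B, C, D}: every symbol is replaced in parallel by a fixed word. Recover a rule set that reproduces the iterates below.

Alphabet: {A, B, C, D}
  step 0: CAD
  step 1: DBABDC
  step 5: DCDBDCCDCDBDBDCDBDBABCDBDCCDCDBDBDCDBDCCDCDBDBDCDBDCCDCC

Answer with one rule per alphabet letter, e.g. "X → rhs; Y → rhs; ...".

A->AB, B->C, C->DB, D->DC

  step 0 ⇒ step 1: CAD ⇒ DB·AB·DC
    A ↦ AB
    C ↦ DB
    D ↦ DC
    B ↦ C  (constrained at step 1)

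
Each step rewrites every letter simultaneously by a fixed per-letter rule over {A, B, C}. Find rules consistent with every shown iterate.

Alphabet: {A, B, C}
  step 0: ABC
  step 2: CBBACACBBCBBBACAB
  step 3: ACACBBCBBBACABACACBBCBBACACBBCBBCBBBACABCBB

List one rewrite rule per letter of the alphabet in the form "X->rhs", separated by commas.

A->B, B->CBB, C->ACA

  step 2 ⇒ step 3: CBBACACBBCBBBACAB ⇒ ACA·CBB·CBB·B·ACA·B·ACA·CBB·CBB·ACA·CBB·CBB·CBB·B·ACA·B·CBB
    A ↦ B
    B ↦ CBB
    C ↦ ACA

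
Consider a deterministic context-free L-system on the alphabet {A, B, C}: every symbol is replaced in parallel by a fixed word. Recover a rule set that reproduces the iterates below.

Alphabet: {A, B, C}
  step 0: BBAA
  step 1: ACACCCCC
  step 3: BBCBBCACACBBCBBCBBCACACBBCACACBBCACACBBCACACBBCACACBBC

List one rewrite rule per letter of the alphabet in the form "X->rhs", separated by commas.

  step 0 ⇒ step 1: BBAA ⇒ AC·AC·CC·CC
    A ↦ CC
    B ↦ AC
    C ↦ BBC  (constrained at step 1)

A->CC, B->AC, C->BBC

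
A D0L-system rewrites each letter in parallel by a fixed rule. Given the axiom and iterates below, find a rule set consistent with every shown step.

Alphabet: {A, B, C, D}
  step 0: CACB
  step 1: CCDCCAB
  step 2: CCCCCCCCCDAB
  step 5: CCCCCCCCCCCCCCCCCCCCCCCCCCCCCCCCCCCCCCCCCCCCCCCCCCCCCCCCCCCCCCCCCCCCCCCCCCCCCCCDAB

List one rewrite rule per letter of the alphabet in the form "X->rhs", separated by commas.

A->D, B->AB, C->CC, D->C

  step 1 ⇒ step 2: CCDCCAB ⇒ CC·CC·C·CC·CC·D·AB
    A ↦ D
    B ↦ AB
    C ↦ CC
    D ↦ C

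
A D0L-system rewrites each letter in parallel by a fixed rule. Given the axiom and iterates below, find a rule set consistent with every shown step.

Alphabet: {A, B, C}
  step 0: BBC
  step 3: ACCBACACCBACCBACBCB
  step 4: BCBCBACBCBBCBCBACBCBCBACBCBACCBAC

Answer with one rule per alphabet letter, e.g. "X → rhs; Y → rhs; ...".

  step 3 ⇒ step 4: ACCBACACCBACCBACBCB ⇒ B·CB·CB·AC·B·CB·B·CB·CB·AC·B·CB·CB·AC·B·CB·AC·CB·AC
    A ↦ B
    B ↦ AC
    C ↦ CB

A->B, B->AC, C->CB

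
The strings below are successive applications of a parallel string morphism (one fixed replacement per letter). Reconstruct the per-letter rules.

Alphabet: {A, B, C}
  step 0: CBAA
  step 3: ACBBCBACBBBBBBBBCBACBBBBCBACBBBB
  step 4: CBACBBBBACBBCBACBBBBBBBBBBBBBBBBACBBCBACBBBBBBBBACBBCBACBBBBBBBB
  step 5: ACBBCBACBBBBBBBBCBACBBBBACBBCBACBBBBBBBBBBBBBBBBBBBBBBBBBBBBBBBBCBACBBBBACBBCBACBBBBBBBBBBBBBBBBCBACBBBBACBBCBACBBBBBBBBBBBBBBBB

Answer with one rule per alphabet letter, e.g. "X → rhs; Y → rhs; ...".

  step 4 ⇒ step 5: CBACBBBBACBBCBACBBBBBBBBBBBBBBBBACBBCBACBBBBBBBBACBBCBACBBBBBBBB ⇒ AC·BB·CB·AC·BB·BB·BB·BB·CB·AC·BB·BB·AC·BB·CB·AC·BB·BB·BB·BB·BB·BB·BB·BB·BB·BB·BB·BB·BB·BB·BB·BB·CB·AC·BB·BB·AC·BB·CB·AC·BB·BB·BB·BB·BB·BB·BB·BB·CB·AC·BB·BB·AC·BB·CB·AC·BB·BB·BB·BB·BB·BB·BB·BB
    A ↦ CB
    B ↦ BB
    C ↦ AC

A->CB, B->BB, C->AC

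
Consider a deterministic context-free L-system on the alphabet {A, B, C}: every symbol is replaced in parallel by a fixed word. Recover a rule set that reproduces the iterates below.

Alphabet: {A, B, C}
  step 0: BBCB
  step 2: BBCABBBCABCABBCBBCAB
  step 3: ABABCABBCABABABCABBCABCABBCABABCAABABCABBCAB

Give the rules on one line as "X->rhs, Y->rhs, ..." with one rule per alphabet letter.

  step 2 ⇒ step 3: BBCABBBCABCABBCBBCAB ⇒ AB·AB·CA·BBC·AB·AB·AB·CA·BBC·AB·CA·BBC·AB·AB·CA·AB·AB·CA·BBC·AB
    A ↦ BBC
    B ↦ AB
    C ↦ CA

A->BBC, B->AB, C->CA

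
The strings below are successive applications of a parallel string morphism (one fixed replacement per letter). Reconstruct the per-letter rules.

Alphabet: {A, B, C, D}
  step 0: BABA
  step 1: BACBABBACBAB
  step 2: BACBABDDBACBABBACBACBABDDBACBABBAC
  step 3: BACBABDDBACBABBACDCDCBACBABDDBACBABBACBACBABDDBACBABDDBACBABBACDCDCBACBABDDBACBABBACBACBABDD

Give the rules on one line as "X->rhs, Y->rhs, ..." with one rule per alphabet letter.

  step 2 ⇒ step 3: BACBABDDBACBABBACBACBABDDBACBABBAC ⇒ BAC·BAB·DD·BAC·BAB·BAC·DC·DC·BAC·BAB·DD·BAC·BAB·BAC·BAC·BAB·DD·BAC·BAB·DD·BAC·BAB·BAC·DC·DC·BAC·BAB·DD·BAC·BAB·BAC·BAC·BAB·DD
    A ↦ BAB
    B ↦ BAC
    C ↦ DD
    D ↦ DC

A->BAB, B->BAC, C->DD, D->DC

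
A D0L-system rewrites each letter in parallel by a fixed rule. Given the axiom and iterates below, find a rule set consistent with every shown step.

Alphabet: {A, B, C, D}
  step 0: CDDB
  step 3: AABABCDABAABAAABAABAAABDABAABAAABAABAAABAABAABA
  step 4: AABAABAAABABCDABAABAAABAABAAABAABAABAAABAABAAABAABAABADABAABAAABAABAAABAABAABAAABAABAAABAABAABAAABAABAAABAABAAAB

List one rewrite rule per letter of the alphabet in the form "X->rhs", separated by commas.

A->AAB, B->A, C->BC, D->DAB

  step 3 ⇒ step 4: AABABCDABAABAAABAABAAABDABAABAAABAABAAABAABAABA ⇒ AAB·AAB·A·AAB·A·BC·DAB·AAB·A·AAB·AAB·A·AAB·AAB·AAB·A·AAB·AAB·A·AAB·AAB·AAB·A·DAB·AAB·A·AAB·AAB·A·AAB·AAB·AAB·A·AAB·AAB·A·AAB·AAB·AAB·A·AAB·AAB·A·AAB·AAB·A·AAB
    A ↦ AAB
    B ↦ A
    C ↦ BC
    D ↦ DAB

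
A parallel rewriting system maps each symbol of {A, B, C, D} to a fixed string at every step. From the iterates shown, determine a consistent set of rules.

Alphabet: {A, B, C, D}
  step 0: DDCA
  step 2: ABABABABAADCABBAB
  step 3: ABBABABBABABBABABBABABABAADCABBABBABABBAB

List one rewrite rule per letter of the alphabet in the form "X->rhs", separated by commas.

  step 2 ⇒ step 3: ABABABABAADCABBAB ⇒ AB·BAB·AB·BAB·AB·BAB·AB·BAB·AB·AB·AA·DC·AB·BAB·BAB·AB·BAB
    A ↦ AB
    B ↦ BAB
    C ↦ DC
    D ↦ AA

A->AB, B->BAB, C->DC, D->AA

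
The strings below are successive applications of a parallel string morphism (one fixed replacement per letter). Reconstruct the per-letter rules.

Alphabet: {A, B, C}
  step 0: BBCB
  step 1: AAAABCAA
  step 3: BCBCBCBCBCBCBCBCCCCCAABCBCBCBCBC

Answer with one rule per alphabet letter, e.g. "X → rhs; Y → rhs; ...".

A->CC, B->AA, C->BC

  step 0 ⇒ step 1: BBCB ⇒ AA·AA·BC·AA
    B ↦ AA
    C ↦ BC
    A ↦ CC  (constrained at step 1)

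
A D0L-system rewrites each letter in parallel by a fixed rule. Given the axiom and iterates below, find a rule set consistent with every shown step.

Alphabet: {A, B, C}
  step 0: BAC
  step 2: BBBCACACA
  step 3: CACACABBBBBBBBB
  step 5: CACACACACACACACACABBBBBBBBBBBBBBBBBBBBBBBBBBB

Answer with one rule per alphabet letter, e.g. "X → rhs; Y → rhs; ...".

A->BB, B->CA, C->B

  step 2 ⇒ step 3: BBBCACACA ⇒ CA·CA·CA·B·BB·B·BB·B·BB
    A ↦ BB
    B ↦ CA
    C ↦ B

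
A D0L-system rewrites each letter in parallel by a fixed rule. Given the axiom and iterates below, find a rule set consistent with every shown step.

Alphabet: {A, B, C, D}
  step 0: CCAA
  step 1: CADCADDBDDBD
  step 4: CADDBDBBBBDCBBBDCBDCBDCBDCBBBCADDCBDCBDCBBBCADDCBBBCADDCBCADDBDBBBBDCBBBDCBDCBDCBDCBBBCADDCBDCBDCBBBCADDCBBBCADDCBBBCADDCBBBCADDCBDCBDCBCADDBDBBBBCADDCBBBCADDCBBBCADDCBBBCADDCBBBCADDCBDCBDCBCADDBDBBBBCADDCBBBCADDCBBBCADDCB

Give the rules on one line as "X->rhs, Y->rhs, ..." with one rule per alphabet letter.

  step 0 ⇒ step 1: CCAA ⇒ CAD·CAD·DBD·DBD
    A ↦ DBD
    C ↦ CAD
    B ↦ DCB  (constrained at step 1)
    D ↦ BB  (constrained at step 1)

A->DBD, B->DCB, C->CAD, D->BB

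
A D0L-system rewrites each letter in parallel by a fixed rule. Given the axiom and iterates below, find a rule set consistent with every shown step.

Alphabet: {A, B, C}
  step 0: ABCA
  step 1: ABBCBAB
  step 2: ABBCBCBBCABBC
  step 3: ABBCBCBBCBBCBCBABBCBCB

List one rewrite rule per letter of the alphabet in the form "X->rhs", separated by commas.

  step 2 ⇒ step 3: ABBCBCBBCABBC ⇒ AB·BC·BC·B·BC·B·BC·BC·B·AB·BC·BC·B
    A ↦ AB
    B ↦ BC
    C ↦ B

A->AB, B->BC, C->B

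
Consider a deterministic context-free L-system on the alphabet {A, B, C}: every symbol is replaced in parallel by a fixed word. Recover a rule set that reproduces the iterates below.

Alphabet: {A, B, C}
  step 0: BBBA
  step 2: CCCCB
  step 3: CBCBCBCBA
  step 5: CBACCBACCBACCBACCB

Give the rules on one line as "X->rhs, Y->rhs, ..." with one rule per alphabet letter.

A->C, B->A, C->CB

  step 2 ⇒ step 3: CCCCB ⇒ CB·CB·CB·CB·A
    B ↦ A
    C ↦ CB
    A ↦ C  (constrained at step 0)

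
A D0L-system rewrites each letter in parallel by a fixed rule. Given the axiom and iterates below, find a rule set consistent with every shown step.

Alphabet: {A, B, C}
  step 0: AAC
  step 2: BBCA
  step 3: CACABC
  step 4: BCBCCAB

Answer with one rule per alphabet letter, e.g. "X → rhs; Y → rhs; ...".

A->C, B->CA, C->B

  step 3 ⇒ step 4: CACABC ⇒ B·C·B·C·CA·B
    A ↦ C
    B ↦ CA
    C ↦ B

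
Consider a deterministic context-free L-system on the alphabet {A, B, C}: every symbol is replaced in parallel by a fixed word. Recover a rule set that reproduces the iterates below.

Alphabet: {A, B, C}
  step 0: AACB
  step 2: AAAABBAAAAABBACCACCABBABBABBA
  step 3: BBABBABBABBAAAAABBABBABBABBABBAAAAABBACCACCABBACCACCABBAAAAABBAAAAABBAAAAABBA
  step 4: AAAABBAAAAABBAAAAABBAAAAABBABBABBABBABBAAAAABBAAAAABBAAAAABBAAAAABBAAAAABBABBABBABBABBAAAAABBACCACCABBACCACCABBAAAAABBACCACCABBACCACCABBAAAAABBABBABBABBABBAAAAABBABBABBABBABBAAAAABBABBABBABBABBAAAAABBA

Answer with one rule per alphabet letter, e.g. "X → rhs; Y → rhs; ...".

  step 3 ⇒ step 4: BBABBABBABBAAAAABBABBABBABBABBAAAAABBACCACCABBACCACCABBAAAAABBAAAAABBAAAAABBA ⇒ AA·AA·BBA·AA·AA·BBA·AA·AA·BBA·AA·AA·BBA·BBA·BBA·BBA·BBA·AA·AA·BBA·AA·AA·BBA·AA·AA·BBA·AA·AA·BBA·AA·AA·BBA·BBA·BBA·BBA·BBA·AA·AA·BBA·CCA·CCA·BBA·CCA·CCA·BBA·AA·AA·BBA·CCA·CCA·BBA·CCA·CCA·BBA·AA·AA·BBA·BBA·BBA·BBA·BBA·AA·AA·BBA·BBA·BBA·BBA·BBA·AA·AA·BBA·BBA·BBA·BBA·BBA·AA·AA·BBA
    A ↦ BBA
    B ↦ AA
    C ↦ CCA

A->BBA, B->AA, C->CCA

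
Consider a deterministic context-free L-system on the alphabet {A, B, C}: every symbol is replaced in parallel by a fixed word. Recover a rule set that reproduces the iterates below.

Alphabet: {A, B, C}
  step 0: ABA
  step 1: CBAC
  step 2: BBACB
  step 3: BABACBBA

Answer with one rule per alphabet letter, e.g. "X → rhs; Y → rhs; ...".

  step 2 ⇒ step 3: BBACB ⇒ BA·BA·C·B·BA
    A ↦ C
    B ↦ BA
    C ↦ B

A->C, B->BA, C->B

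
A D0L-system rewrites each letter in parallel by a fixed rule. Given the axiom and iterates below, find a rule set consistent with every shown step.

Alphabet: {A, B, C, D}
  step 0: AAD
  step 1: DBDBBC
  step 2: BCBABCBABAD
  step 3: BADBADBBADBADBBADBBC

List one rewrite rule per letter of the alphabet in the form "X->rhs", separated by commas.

  step 2 ⇒ step 3: BCBABCBABAD ⇒ BA·D·BA·DB·BA·D·BA·DB·BA·DB·BC
    A ↦ DB
    B ↦ BA
    C ↦ D
    D ↦ BC

A->DB, B->BA, C->D, D->BC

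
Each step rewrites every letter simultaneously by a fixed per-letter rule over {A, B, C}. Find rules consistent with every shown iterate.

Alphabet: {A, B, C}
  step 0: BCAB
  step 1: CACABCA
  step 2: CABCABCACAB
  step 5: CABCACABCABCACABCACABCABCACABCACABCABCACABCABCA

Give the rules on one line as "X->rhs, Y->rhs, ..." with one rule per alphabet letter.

  step 1 ⇒ step 2: CACABCA ⇒ CA·B·CA·B·CA·CA·B
    A ↦ B
    B ↦ CA
    C ↦ CA

A->B, B->CA, C->CA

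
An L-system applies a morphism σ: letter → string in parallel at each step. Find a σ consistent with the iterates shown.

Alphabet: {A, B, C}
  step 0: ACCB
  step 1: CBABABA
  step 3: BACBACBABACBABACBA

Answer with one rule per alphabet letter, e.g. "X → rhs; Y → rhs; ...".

A->C, B->BA, C->BA

  step 0 ⇒ step 1: ACCB ⇒ C·BA·BA·BA
    A ↦ C
    B ↦ BA
    C ↦ BA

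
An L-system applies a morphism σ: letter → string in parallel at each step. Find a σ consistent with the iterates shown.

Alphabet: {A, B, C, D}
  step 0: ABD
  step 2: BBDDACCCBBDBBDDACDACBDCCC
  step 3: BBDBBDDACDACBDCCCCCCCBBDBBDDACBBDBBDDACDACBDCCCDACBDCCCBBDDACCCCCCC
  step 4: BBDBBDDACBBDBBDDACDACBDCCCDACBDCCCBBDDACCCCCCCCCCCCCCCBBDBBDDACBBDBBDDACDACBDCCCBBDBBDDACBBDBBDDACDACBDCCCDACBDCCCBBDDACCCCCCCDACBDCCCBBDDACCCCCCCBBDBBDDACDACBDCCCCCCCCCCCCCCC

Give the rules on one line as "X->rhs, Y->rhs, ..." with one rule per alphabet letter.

A->BDC, B->BBD, C->CC, D->DAC

  step 3 ⇒ step 4: BBDBBDDACDACBDCCCCCCCBBDBBDDACBBDBBDDACDACBDCCCDACBDCCCBBDDACCCCCCC ⇒ BBD·BBD·DAC·BBD·BBD·DAC·DAC·BDC·CC·DAC·BDC·CC·BBD·DAC·CC·CC·CC·CC·CC·CC·CC·BBD·BBD·DAC·BBD·BBD·DAC·DAC·BDC·CC·BBD·BBD·DAC·BBD·BBD·DAC·DAC·BDC·CC·DAC·BDC·CC·BBD·DAC·CC·CC·CC·DAC·BDC·CC·BBD·DAC·CC·CC·CC·BBD·BBD·DAC·DAC·BDC·CC·CC·CC·CC·CC·CC·CC
    A ↦ BDC
    B ↦ BBD
    C ↦ CC
    D ↦ DAC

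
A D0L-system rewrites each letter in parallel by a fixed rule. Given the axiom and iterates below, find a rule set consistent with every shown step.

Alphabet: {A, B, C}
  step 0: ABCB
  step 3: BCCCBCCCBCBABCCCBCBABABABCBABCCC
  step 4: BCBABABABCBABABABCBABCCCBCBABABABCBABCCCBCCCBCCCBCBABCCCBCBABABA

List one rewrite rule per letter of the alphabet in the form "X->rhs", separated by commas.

A->CC, B->BC, C->BA

  step 3 ⇒ step 4: BCCCBCCCBCBABCCCBCBABABABCBABCCC ⇒ BC·BA·BA·BA·BC·BA·BA·BA·BC·BA·BC·CC·BC·BA·BA·BA·BC·BA·BC·CC·BC·CC·BC·CC·BC·BA·BC·CC·BC·BA·BA·BA
    A ↦ CC
    B ↦ BC
    C ↦ BA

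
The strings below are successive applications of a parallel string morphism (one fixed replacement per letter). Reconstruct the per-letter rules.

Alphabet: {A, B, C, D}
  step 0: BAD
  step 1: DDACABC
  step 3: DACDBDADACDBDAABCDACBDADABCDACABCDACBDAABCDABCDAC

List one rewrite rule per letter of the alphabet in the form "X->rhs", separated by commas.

  step 0 ⇒ step 1: BAD ⇒ D·DAC·ABC
    A ↦ DAC
    B ↦ D
    D ↦ ABC
    C ↦ BDA  (constrained at step 1)

A->DAC, B->D, C->BDA, D->ABC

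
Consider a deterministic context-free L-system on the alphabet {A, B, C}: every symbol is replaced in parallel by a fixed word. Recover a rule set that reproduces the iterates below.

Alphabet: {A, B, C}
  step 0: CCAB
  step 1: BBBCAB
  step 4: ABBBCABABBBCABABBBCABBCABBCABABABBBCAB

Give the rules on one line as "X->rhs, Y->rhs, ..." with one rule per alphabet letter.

  step 0 ⇒ step 1: CCAB ⇒ B·B·BC·AB
    A ↦ BC
    B ↦ AB
    C ↦ B

A->BC, B->AB, C->B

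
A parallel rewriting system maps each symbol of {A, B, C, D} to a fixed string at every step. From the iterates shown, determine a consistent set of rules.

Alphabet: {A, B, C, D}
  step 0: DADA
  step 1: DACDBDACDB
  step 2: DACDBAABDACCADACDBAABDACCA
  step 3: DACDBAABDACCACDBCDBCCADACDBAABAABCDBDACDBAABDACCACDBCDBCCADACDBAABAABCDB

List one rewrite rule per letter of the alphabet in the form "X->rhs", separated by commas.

A->CDB, B->CCA, C->AAB, D->DA

  step 2 ⇒ step 3: DACDBAABDACCADACDBAABDACCA ⇒ DA·CDB·AAB·DA·CCA·CDB·CDB·CCA·DA·CDB·AAB·AAB·CDB·DA·CDB·AAB·DA·CCA·CDB·CDB·CCA·DA·CDB·AAB·AAB·CDB
    A ↦ CDB
    B ↦ CCA
    C ↦ AAB
    D ↦ DA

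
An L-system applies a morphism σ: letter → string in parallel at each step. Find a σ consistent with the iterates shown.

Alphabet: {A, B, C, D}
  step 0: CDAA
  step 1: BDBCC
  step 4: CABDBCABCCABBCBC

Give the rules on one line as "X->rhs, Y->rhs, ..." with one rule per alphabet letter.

  step 0 ⇒ step 1: CDAA ⇒ B·DB·C·C
    A ↦ C
    C ↦ B
    D ↦ DB
    B ↦ CA  (constrained at step 1)

A->C, B->CA, C->B, D->DB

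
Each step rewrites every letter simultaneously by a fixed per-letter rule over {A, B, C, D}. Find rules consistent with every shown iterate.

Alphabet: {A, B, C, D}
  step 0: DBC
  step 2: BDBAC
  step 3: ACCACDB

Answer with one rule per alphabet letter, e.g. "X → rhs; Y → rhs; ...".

A->D, B->AC, C->B, D->C

  step 2 ⇒ step 3: BDBAC ⇒ AC·C·AC·D·B
    A ↦ D
    B ↦ AC
    C ↦ B
    D ↦ C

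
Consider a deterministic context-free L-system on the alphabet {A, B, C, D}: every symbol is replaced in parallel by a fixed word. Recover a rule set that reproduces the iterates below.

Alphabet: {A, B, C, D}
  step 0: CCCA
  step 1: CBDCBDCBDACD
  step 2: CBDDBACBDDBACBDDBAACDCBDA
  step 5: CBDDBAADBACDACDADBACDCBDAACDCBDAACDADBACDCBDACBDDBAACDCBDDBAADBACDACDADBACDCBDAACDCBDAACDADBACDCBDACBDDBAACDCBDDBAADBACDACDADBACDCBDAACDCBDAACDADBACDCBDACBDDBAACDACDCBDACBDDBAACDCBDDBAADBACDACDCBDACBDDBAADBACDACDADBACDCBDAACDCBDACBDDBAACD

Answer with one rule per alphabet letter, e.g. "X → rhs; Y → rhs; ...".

  step 1 ⇒ step 2: CBDCBDCBDACD ⇒ CBD·DB·A·CBD·DB·A·CBD·DB·A·ACD·CBD·A
    A ↦ ACD
    B ↦ DB
    C ↦ CBD
    D ↦ A

A->ACD, B->DB, C->CBD, D->A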